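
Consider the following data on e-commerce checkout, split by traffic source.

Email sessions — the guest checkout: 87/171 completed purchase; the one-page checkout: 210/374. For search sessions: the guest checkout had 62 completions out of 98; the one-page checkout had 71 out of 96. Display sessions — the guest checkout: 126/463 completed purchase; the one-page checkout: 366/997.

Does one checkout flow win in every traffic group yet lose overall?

No

Email: the guest checkout 87/171 = 50.9%, the one-page checkout 210/374 = 56.1% → the one-page checkout
Search: the guest checkout 62/98 = 63.3%, the one-page checkout 71/96 = 74.0% → the one-page checkout
Display: the guest checkout 126/463 = 27.2%, the one-page checkout 366/997 = 36.7% → the one-page checkout
Overall: the guest checkout 275/732 = 37.6%, the one-page checkout 647/1467 = 44.1% → the one-page checkout
The one-page checkout wins overall and in every traffic group — no reversal.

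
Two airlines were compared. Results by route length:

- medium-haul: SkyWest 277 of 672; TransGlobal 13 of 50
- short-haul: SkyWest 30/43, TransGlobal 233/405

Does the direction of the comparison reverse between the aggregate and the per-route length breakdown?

Yes

Medium-haul: SkyWest 277/672 = 41.2%, TransGlobal 13/50 = 26.0% → SkyWest
Short-haul: SkyWest 30/43 = 69.8%, TransGlobal 233/405 = 57.5% → SkyWest
Overall: SkyWest 307/715 = 42.9%, TransGlobal 246/455 = 54.1% → TransGlobal
SkyWest wins each route group but TransGlobal wins overall — the comparison reverses. SkyWest's flights skew toward medium-haul, which has a lower base rate.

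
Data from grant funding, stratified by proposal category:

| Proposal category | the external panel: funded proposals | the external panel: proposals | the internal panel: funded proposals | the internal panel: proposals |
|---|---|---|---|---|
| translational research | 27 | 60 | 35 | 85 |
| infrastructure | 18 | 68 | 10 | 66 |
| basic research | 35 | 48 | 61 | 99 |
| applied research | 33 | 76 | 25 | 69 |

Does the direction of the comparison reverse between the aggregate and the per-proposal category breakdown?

No

Translational research: the external panel 27/60 = 45.0%, the internal panel 35/85 = 41.2% → the external panel
Infrastructure: the external panel 18/68 = 26.5%, the internal panel 10/66 = 15.2% → the external panel
Basic research: the external panel 35/48 = 72.9%, the internal panel 61/99 = 61.6% → the external panel
Applied research: the external panel 33/76 = 43.4%, the internal panel 25/69 = 36.2% → the external panel
Overall: the external panel 113/252 = 44.8%, the internal panel 131/319 = 41.1% → the external panel
The external panel wins overall and in every proposal group — no reversal.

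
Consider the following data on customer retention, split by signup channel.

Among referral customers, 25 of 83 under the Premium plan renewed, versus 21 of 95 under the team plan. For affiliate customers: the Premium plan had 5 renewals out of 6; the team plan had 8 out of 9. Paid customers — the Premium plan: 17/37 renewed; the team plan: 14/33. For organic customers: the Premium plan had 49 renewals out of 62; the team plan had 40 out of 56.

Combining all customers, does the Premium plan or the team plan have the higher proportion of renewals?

the Premium plan

Referral: the Premium plan 25/83 = 30.1%, the team plan 21/95 = 22.1% → the Premium plan
Affiliate: the Premium plan 5/6 = 83.3%, the team plan 8/9 = 88.9% → the team plan
Paid: the Premium plan 17/37 = 45.9%, the team plan 14/33 = 42.4% → the Premium plan
Organic: the Premium plan 49/62 = 79.0%, the team plan 40/56 = 71.4% → the Premium plan
Overall: the Premium plan 96/188 = 51.1%, the team plan 83/193 = 43.0% → the Premium plan
(Neither sweeps every signup group, but the Premium plan has the higher pooled rate.)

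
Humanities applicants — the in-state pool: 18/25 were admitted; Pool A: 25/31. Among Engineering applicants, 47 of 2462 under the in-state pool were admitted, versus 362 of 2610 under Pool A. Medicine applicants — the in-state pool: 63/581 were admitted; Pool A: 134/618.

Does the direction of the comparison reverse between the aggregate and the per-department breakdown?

Humanities: the in-state pool 18/25 = 72.0%, Pool A 25/31 = 80.6% → Pool A
Engineering: the in-state pool 47/2462 = 1.9%, Pool A 362/2610 = 13.9% → Pool A
Medicine: the in-state pool 63/581 = 10.8%, Pool A 134/618 = 21.7% → Pool A
Overall: the in-state pool 128/3068 = 4.2%, Pool A 521/3259 = 16.0% → Pool A
Pool A wins overall and in every department group — no reversal.

No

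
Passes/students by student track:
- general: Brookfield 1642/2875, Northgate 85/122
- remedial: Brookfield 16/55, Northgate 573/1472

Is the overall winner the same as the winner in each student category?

No

General: Brookfield 1642/2875 = 57.1%, Northgate 85/122 = 69.7% → Northgate
Remedial: Brookfield 16/55 = 29.1%, Northgate 573/1472 = 38.9% → Northgate
Overall: Brookfield 1658/2930 = 56.6%, Northgate 658/1594 = 41.3% → Brookfield
Northgate wins each student group but Brookfield wins overall — the comparison reverses. Northgate's students skew toward remedial, which has a lower base rate.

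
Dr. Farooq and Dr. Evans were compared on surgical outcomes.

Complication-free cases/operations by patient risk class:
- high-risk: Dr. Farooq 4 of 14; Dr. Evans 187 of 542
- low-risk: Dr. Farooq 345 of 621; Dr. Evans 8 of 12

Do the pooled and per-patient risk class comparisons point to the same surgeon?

High-risk: Dr. Farooq 4/14 = 28.6%, Dr. Evans 187/542 = 34.5% → Dr. Evans
Low-risk: Dr. Farooq 345/621 = 55.6%, Dr. Evans 8/12 = 66.7% → Dr. Evans
Overall: Dr. Farooq 349/635 = 55.0%, Dr. Evans 195/554 = 35.2% → Dr. Farooq
Dr. Evans wins each patient risk group but Dr. Farooq wins overall — the comparison reverses. Dr. Evans's operations skew toward high-risk, which has a lower base rate.

No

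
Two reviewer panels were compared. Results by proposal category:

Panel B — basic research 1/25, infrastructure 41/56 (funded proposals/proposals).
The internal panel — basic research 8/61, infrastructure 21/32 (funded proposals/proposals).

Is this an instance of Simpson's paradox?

No

Basic research: Panel B 1/25 = 4.0%, the internal panel 8/61 = 13.1% → the internal panel
Infrastructure: Panel B 41/56 = 73.2%, the internal panel 21/32 = 65.6% → Panel B
Overall: Panel B 42/81 = 51.9%, the internal panel 29/93 = 31.2% → Panel B
Neither sweeps: Panel B wins 1 of 2 groups, the internal panel wins 1. Panel B wins overall but not every group — no Simpson reversal.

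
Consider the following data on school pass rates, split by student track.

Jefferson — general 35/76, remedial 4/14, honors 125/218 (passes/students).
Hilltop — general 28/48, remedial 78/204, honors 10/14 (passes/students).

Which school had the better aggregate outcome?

General: Jefferson 35/76 = 46.1%, Hilltop 28/48 = 58.3% → Hilltop
Remedial: Jefferson 4/14 = 28.6%, Hilltop 78/204 = 38.2% → Hilltop
Honors: Jefferson 125/218 = 57.3%, Hilltop 10/14 = 71.4% → Hilltop
Overall: Jefferson 164/308 = 53.2%, Hilltop 116/266 = 43.6% → Jefferson
(Hilltop wins every student group but Jefferson wins overall — Hilltop's students skew toward the low-rate remedial group.)

Jefferson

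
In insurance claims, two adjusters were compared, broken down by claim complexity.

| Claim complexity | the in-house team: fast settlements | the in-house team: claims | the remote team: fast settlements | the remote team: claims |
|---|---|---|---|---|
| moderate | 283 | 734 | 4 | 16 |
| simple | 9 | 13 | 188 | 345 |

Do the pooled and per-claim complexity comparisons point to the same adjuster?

No

Moderate: the in-house team 283/734 = 38.6%, the remote team 4/16 = 25.0% → the in-house team
Simple: the in-house team 9/13 = 69.2%, the remote team 188/345 = 54.5% → the in-house team
Overall: the in-house team 292/747 = 39.1%, the remote team 192/361 = 53.2% → the remote team
The in-house team wins each claim group but the remote team wins overall — the comparison reverses. The in-house team's claims skew toward moderate, which has a lower base rate.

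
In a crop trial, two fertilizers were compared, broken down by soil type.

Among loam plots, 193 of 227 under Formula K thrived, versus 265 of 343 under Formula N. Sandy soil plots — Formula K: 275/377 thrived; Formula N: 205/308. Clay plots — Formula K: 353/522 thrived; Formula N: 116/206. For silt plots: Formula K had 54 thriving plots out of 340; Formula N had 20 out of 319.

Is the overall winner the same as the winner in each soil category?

Yes

Loam: Formula K 193/227 = 85.0%, Formula N 265/343 = 77.3% → Formula K
Sandy soil: Formula K 275/377 = 72.9%, Formula N 205/308 = 66.6% → Formula K
Clay: Formula K 353/522 = 67.6%, Formula N 116/206 = 56.3% → Formula K
Silt: Formula K 54/340 = 15.9%, Formula N 20/319 = 6.3% → Formula K
Overall: Formula K 875/1466 = 59.7%, Formula N 606/1176 = 51.5% → Formula K
Formula K wins overall and in every soil group — no reversal.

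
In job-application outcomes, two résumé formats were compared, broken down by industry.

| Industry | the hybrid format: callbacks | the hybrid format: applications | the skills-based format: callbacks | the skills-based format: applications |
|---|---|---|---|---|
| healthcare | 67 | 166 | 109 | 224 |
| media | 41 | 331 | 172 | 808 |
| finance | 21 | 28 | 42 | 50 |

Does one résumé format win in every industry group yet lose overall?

No

Healthcare: the hybrid format 67/166 = 40.4%, the skills-based format 109/224 = 48.7% → the skills-based format
Media: the hybrid format 41/331 = 12.4%, the skills-based format 172/808 = 21.3% → the skills-based format
Finance: the hybrid format 21/28 = 75.0%, the skills-based format 42/50 = 84.0% → the skills-based format
Overall: the hybrid format 129/525 = 24.6%, the skills-based format 323/1082 = 29.9% → the skills-based format
The skills-based format wins overall and in every industry group — no reversal.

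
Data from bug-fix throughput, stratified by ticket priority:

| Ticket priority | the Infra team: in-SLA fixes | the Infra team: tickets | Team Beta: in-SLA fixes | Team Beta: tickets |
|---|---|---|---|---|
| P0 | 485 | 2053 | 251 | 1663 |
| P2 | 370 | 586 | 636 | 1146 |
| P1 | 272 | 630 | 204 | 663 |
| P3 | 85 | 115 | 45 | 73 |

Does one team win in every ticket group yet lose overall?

P0: the Infra team 485/2053 = 23.6%, Team Beta 251/1663 = 15.1% → the Infra team
P2: the Infra team 370/586 = 63.1%, Team Beta 636/1146 = 55.5% → the Infra team
P1: the Infra team 272/630 = 43.2%, Team Beta 204/663 = 30.8% → the Infra team
P3: the Infra team 85/115 = 73.9%, Team Beta 45/73 = 61.6% → the Infra team
Overall: the Infra team 1212/3384 = 35.8%, Team Beta 1136/3545 = 32.0% → the Infra team
The Infra team wins overall and in every ticket group — no reversal.

No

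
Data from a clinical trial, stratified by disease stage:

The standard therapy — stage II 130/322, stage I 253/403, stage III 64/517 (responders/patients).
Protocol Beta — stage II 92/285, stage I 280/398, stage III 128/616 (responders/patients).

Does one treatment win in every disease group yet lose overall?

Stage II: the standard therapy 130/322 = 40.4%, Protocol Beta 92/285 = 32.3% → the standard therapy
Stage I: the standard therapy 253/403 = 62.8%, Protocol Beta 280/398 = 70.4% → Protocol Beta
Stage III: the standard therapy 64/517 = 12.4%, Protocol Beta 128/616 = 20.8% → Protocol Beta
Overall: the standard therapy 447/1242 = 36.0%, Protocol Beta 500/1299 = 38.5% → Protocol Beta
Neither sweeps: the standard therapy wins 1 of 3 groups, Protocol Beta wins 2. Protocol Beta wins overall but not every group — no Simpson reversal.

No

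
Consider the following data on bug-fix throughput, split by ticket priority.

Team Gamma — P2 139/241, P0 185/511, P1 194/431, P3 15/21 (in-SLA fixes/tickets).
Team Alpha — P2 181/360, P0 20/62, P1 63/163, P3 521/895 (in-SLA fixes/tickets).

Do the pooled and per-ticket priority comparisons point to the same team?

No

P2: Team Gamma 139/241 = 57.7%, Team Alpha 181/360 = 50.3% → Team Gamma
P0: Team Gamma 185/511 = 36.2%, Team Alpha 20/62 = 32.3% → Team Gamma
P1: Team Gamma 194/431 = 45.0%, Team Alpha 63/163 = 38.7% → Team Gamma
P3: Team Gamma 15/21 = 71.4%, Team Alpha 521/895 = 58.2% → Team Gamma
Overall: Team Gamma 533/1204 = 44.3%, Team Alpha 785/1480 = 53.0% → Team Alpha
Team Gamma wins each ticket group but Team Alpha wins overall — the comparison reverses. Team Gamma's tickets skew toward P0, which has a lower base rate.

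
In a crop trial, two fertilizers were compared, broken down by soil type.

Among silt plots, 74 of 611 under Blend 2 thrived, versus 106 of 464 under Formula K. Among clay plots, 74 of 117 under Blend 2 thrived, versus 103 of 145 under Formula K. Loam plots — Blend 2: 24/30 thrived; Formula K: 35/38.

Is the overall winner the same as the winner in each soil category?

Yes

Silt: Blend 2 74/611 = 12.1%, Formula K 106/464 = 22.8% → Formula K
Clay: Blend 2 74/117 = 63.2%, Formula K 103/145 = 71.0% → Formula K
Loam: Blend 2 24/30 = 80.0%, Formula K 35/38 = 92.1% → Formula K
Overall: Blend 2 172/758 = 22.7%, Formula K 244/647 = 37.7% → Formula K
Formula K wins overall and in every soil group — no reversal.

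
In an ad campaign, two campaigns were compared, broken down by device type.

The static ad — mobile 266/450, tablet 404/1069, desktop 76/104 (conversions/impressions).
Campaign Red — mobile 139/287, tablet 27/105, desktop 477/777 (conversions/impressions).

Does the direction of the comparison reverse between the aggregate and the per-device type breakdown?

Mobile: the static ad 266/450 = 59.1%, Campaign Red 139/287 = 48.4% → the static ad
Tablet: the static ad 404/1069 = 37.8%, Campaign Red 27/105 = 25.7% → the static ad
Desktop: the static ad 76/104 = 73.1%, Campaign Red 477/777 = 61.4% → the static ad
Overall: the static ad 746/1623 = 46.0%, Campaign Red 643/1169 = 55.0% → Campaign Red
The static ad wins each device group but Campaign Red wins overall — the comparison reverses. The static ad's impressions skew toward tablet, which has a lower base rate.

Yes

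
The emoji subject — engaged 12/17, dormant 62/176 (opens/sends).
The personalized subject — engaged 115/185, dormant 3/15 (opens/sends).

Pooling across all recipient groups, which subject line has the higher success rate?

the personalized subject

Engaged: the emoji subject 12/17 = 70.6%, the personalized subject 115/185 = 62.2% → the emoji subject
Dormant: the emoji subject 62/176 = 35.2%, the personalized subject 3/15 = 20.0% → the emoji subject
Overall: the emoji subject 74/193 = 38.3%, the personalized subject 118/200 = 59.0% → the personalized subject
(The emoji subject wins every recipient group but the personalized subject wins overall — the emoji subject's sends skew toward the low-rate dormant group.)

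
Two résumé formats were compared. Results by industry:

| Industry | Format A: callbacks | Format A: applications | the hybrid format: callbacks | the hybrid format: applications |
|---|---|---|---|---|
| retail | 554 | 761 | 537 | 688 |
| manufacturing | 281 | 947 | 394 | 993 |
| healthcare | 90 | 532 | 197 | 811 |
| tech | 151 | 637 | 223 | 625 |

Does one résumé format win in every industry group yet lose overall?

Retail: Format A 554/761 = 72.8%, the hybrid format 537/688 = 78.1% → the hybrid format
Manufacturing: Format A 281/947 = 29.7%, the hybrid format 394/993 = 39.7% → the hybrid format
Healthcare: Format A 90/532 = 16.9%, the hybrid format 197/811 = 24.3% → the hybrid format
Tech: Format A 151/637 = 23.7%, the hybrid format 223/625 = 35.7% → the hybrid format
Overall: Format A 1076/2877 = 37.4%, the hybrid format 1351/3117 = 43.3% → the hybrid format
The hybrid format wins overall and in every industry group — no reversal.

No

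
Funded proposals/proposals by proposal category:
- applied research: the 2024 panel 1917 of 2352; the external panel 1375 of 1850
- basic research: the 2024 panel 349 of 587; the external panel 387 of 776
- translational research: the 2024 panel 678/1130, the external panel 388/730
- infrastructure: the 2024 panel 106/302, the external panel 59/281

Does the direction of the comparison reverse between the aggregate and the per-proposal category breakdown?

Applied research: the 2024 panel 1917/2352 = 81.5%, the external panel 1375/1850 = 74.3% → the 2024 panel
Basic research: the 2024 panel 349/587 = 59.5%, the external panel 387/776 = 49.9% → the 2024 panel
Translational research: the 2024 panel 678/1130 = 60.0%, the external panel 388/730 = 53.2% → the 2024 panel
Infrastructure: the 2024 panel 106/302 = 35.1%, the external panel 59/281 = 21.0% → the 2024 panel
Overall: the 2024 panel 3050/4371 = 69.8%, the external panel 2209/3637 = 60.7% → the 2024 panel
The 2024 panel wins overall and in every proposal group — no reversal.

No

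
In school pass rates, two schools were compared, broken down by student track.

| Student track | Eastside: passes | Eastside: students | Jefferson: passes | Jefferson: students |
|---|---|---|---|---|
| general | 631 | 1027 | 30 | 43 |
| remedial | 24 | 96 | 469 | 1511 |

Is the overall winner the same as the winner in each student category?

No

General: Eastside 631/1027 = 61.4%, Jefferson 30/43 = 69.8% → Jefferson
Remedial: Eastside 24/96 = 25.0%, Jefferson 469/1511 = 31.0% → Jefferson
Overall: Eastside 655/1123 = 58.3%, Jefferson 499/1554 = 32.1% → Eastside
Jefferson wins each student group but Eastside wins overall — the comparison reverses. Jefferson's students skew toward remedial, which has a lower base rate.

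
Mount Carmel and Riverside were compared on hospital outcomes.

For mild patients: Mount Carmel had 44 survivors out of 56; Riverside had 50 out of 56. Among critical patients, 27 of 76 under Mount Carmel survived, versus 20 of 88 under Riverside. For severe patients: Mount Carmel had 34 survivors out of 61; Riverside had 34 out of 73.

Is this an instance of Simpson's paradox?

Mild: Mount Carmel 44/56 = 78.6%, Riverside 50/56 = 89.3% → Riverside
Critical: Mount Carmel 27/76 = 35.5%, Riverside 20/88 = 22.7% → Mount Carmel
Severe: Mount Carmel 34/61 = 55.7%, Riverside 34/73 = 46.6% → Mount Carmel
Overall: Mount Carmel 105/193 = 54.4%, Riverside 104/217 = 47.9% → Mount Carmel
Neither sweeps: Mount Carmel wins 2 of 3 groups, Riverside wins 1. Mount Carmel wins overall but not every group — no Simpson reversal.

No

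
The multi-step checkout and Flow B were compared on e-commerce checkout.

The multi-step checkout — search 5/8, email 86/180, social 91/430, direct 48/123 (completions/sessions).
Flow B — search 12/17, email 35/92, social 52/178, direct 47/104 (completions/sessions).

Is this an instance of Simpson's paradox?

Search: the multi-step checkout 5/8 = 62.5%, Flow B 12/17 = 70.6% → Flow B
Email: the multi-step checkout 86/180 = 47.8%, Flow B 35/92 = 38.0% → the multi-step checkout
Social: the multi-step checkout 91/430 = 21.2%, Flow B 52/178 = 29.2% → Flow B
Direct: the multi-step checkout 48/123 = 39.0%, Flow B 47/104 = 45.2% → Flow B
Overall: the multi-step checkout 230/741 = 31.0%, Flow B 146/391 = 37.3% → Flow B
Neither sweeps: the multi-step checkout wins 1 of 4 groups, Flow B wins 3. Flow B wins overall but not every group — no Simpson reversal.

No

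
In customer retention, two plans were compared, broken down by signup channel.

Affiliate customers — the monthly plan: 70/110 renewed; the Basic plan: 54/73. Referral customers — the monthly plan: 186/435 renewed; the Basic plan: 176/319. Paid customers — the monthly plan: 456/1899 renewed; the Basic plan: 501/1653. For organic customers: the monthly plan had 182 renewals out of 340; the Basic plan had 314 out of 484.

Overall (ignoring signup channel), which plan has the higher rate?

the Basic plan

Affiliate: the monthly plan 70/110 = 63.6%, the Basic plan 54/73 = 74.0% → the Basic plan
Referral: the monthly plan 186/435 = 42.8%, the Basic plan 176/319 = 55.2% → the Basic plan
Paid: the monthly plan 456/1899 = 24.0%, the Basic plan 501/1653 = 30.3% → the Basic plan
Organic: the monthly plan 182/340 = 53.5%, the Basic plan 314/484 = 64.9% → the Basic plan
Overall: the monthly plan 894/2784 = 32.1%, the Basic plan 1045/2529 = 41.3% → the Basic plan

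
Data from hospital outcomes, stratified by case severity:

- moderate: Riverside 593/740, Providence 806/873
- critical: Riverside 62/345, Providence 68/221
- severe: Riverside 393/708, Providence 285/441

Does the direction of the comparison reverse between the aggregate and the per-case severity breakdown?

Moderate: Riverside 593/740 = 80.1%, Providence 806/873 = 92.3% → Providence
Critical: Riverside 62/345 = 18.0%, Providence 68/221 = 30.8% → Providence
Severe: Riverside 393/708 = 55.5%, Providence 285/441 = 64.6% → Providence
Overall: Riverside 1048/1793 = 58.4%, Providence 1159/1535 = 75.5% → Providence
Providence wins overall and in every case group — no reversal.

No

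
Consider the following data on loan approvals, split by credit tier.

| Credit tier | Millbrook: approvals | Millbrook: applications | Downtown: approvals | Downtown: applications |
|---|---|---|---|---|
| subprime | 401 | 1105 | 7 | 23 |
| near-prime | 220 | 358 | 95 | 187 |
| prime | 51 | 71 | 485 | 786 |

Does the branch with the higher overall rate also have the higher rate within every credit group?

Subprime: Millbrook 401/1105 = 36.3%, Downtown 7/23 = 30.4% → Millbrook
Near-prime: Millbrook 220/358 = 61.5%, Downtown 95/187 = 50.8% → Millbrook
Prime: Millbrook 51/71 = 71.8%, Downtown 485/786 = 61.7% → Millbrook
Overall: Millbrook 672/1534 = 43.8%, Downtown 587/996 = 58.9% → Downtown
Millbrook wins each credit group but Downtown wins overall — the comparison reverses. Millbrook's applications skew toward subprime, which has a lower base rate.

No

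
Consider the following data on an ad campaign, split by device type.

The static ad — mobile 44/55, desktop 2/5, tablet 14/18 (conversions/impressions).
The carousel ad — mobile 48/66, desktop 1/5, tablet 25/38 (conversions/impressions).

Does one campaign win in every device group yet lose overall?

No

Mobile: the static ad 44/55 = 80.0%, the carousel ad 48/66 = 72.7% → the static ad
Desktop: the static ad 2/5 = 40.0%, the carousel ad 1/5 = 20.0% → the static ad
Tablet: the static ad 14/18 = 77.8%, the carousel ad 25/38 = 65.8% → the static ad
Overall: the static ad 60/78 = 76.9%, the carousel ad 74/109 = 67.9% → the static ad
The static ad wins overall and in every device group — no reversal.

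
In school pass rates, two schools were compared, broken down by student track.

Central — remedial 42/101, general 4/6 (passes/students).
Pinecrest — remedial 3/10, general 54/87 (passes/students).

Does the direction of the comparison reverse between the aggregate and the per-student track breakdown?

Yes

Remedial: Central 42/101 = 41.6%, Pinecrest 3/10 = 30.0% → Central
General: Central 4/6 = 66.7%, Pinecrest 54/87 = 62.1% → Central
Overall: Central 46/107 = 43.0%, Pinecrest 57/97 = 58.8% → Pinecrest
Central wins each student group but Pinecrest wins overall — the comparison reverses. Central's students skew toward remedial, which has a lower base rate.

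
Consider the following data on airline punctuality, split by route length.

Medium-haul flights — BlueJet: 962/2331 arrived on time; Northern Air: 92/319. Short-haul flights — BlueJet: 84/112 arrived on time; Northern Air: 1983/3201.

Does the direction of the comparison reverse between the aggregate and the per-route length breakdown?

Yes

Medium-haul: BlueJet 962/2331 = 41.3%, Northern Air 92/319 = 28.8% → BlueJet
Short-haul: BlueJet 84/112 = 75.0%, Northern Air 1983/3201 = 61.9% → BlueJet
Overall: BlueJet 1046/2443 = 42.8%, Northern Air 2075/3520 = 58.9% → Northern Air
BlueJet wins each route group but Northern Air wins overall — the comparison reverses. BlueJet's flights skew toward medium-haul, which has a lower base rate.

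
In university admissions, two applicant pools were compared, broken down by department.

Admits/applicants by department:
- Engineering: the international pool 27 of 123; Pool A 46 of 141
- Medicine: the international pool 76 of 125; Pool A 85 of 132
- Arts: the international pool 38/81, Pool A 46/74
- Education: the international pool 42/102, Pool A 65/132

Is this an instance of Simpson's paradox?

No

Engineering: the international pool 27/123 = 22.0%, Pool A 46/141 = 32.6% → Pool A
Medicine: the international pool 76/125 = 60.8%, Pool A 85/132 = 64.4% → Pool A
Arts: the international pool 38/81 = 46.9%, Pool A 46/74 = 62.2% → Pool A
Education: the international pool 42/102 = 41.2%, Pool A 65/132 = 49.2% → Pool A
Overall: the international pool 183/431 = 42.5%, Pool A 242/479 = 50.5% → Pool A
Pool A wins overall and in every department group — no reversal.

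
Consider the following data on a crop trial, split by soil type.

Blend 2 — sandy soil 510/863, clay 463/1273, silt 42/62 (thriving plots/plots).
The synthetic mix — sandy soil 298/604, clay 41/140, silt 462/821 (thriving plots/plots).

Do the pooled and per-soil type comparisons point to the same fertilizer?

No

Sandy soil: Blend 2 510/863 = 59.1%, the synthetic mix 298/604 = 49.3% → Blend 2
Clay: Blend 2 463/1273 = 36.4%, the synthetic mix 41/140 = 29.3% → Blend 2
Silt: Blend 2 42/62 = 67.7%, the synthetic mix 462/821 = 56.3% → Blend 2
Overall: Blend 2 1015/2198 = 46.2%, the synthetic mix 801/1565 = 51.2% → the synthetic mix
Blend 2 wins each soil group but the synthetic mix wins overall — the comparison reverses. Blend 2's plots skew toward clay, which has a lower base rate.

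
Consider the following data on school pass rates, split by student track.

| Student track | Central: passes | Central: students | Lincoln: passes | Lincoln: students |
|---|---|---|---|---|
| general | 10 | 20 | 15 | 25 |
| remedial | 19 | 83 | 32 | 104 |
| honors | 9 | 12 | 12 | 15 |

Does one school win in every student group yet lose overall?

General: Central 10/20 = 50.0%, Lincoln 15/25 = 60.0% → Lincoln
Remedial: Central 19/83 = 22.9%, Lincoln 32/104 = 30.8% → Lincoln
Honors: Central 9/12 = 75.0%, Lincoln 12/15 = 80.0% → Lincoln
Overall: Central 38/115 = 33.0%, Lincoln 59/144 = 41.0% → Lincoln
Lincoln wins overall and in every student group — no reversal.

No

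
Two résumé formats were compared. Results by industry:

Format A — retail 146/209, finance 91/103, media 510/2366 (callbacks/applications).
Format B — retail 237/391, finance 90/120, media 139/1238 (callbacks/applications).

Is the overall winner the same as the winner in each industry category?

Retail: Format A 146/209 = 69.9%, Format B 237/391 = 60.6% → Format A
Finance: Format A 91/103 = 88.3%, Format B 90/120 = 75.0% → Format A
Media: Format A 510/2366 = 21.6%, Format B 139/1238 = 11.2% → Format A
Overall: Format A 747/2678 = 27.9%, Format B 466/1749 = 26.6% → Format A
Format A wins overall and in every industry group — no reversal.

Yes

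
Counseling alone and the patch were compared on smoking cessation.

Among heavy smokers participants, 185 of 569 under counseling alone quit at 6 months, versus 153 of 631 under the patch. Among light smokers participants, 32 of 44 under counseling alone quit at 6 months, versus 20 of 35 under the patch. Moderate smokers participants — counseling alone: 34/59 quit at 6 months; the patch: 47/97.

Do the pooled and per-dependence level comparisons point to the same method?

Yes

Heavy smokers: counseling alone 185/569 = 32.5%, the patch 153/631 = 24.2% → counseling alone
Light smokers: counseling alone 32/44 = 72.7%, the patch 20/35 = 57.1% → counseling alone
Moderate smokers: counseling alone 34/59 = 57.6%, the patch 47/97 = 48.5% → counseling alone
Overall: counseling alone 251/672 = 37.4%, the patch 220/763 = 28.8% → counseling alone
Counseling alone wins overall and in every dependence group — no reversal.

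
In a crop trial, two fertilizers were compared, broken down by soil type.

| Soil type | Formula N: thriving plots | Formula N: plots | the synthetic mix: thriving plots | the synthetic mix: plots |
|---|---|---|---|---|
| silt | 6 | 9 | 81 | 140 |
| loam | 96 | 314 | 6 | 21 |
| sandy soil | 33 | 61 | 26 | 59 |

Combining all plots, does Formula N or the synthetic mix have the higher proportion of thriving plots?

Silt: Formula N 6/9 = 66.7%, the synthetic mix 81/140 = 57.9% → Formula N
Loam: Formula N 96/314 = 30.6%, the synthetic mix 6/21 = 28.6% → Formula N
Sandy soil: Formula N 33/61 = 54.1%, the synthetic mix 26/59 = 44.1% → Formula N
Overall: Formula N 135/384 = 35.2%, the synthetic mix 113/220 = 51.4% → the synthetic mix
(Formula N wins every soil group but the synthetic mix wins overall — Formula N's plots skew toward the low-rate loam group.)

the synthetic mix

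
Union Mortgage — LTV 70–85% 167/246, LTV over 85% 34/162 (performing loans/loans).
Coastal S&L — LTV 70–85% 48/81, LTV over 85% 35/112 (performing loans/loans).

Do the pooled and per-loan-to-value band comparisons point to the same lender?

No

LTV 70–85%: Union Mortgage 167/246 = 67.9%, Coastal S&L 48/81 = 59.3% → Union Mortgage
LTV over 85%: Union Mortgage 34/162 = 21.0%, Coastal S&L 35/112 = 31.2% → Coastal S&L
Overall: Union Mortgage 201/408 = 49.3%, Coastal S&L 83/193 = 43.0% → Union Mortgage
Neither sweeps: Union Mortgage wins 1 of 2 groups, Coastal S&L wins 1. Union Mortgage wins overall but not every group — no Simpson reversal.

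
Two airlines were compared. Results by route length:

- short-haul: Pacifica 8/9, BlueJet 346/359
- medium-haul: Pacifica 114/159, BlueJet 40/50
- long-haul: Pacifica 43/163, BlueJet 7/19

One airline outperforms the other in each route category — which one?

BlueJet

Short-haul: Pacifica 8/9 = 88.9%, BlueJet 346/359 = 96.4% → BlueJet
Medium-haul: Pacifica 114/159 = 71.7%, BlueJet 40/50 = 80.0% → BlueJet
Long-haul: Pacifica 43/163 = 26.4%, BlueJet 7/19 = 36.8% → BlueJet
BlueJet has the higher rate in all 3 groups.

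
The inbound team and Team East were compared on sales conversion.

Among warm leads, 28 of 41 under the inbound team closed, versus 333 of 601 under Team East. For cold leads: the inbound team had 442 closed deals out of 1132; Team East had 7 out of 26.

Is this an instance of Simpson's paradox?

Yes

Warm: the inbound team 28/41 = 68.3%, Team East 333/601 = 55.4% → the inbound team
Cold: the inbound team 442/1132 = 39.0%, Team East 7/26 = 26.9% → the inbound team
Overall: the inbound team 470/1173 = 40.1%, Team East 340/627 = 54.2% → Team East
The inbound team wins each lead group but Team East wins overall — the comparison reverses. The inbound team's leads skew toward cold, which has a lower base rate.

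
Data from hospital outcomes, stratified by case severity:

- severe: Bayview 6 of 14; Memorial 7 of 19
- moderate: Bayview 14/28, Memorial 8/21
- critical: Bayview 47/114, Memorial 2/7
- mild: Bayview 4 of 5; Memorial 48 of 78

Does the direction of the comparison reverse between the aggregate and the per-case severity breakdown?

Yes

Severe: Bayview 6/14 = 42.9%, Memorial 7/19 = 36.8% → Bayview
Moderate: Bayview 14/28 = 50.0%, Memorial 8/21 = 38.1% → Bayview
Critical: Bayview 47/114 = 41.2%, Memorial 2/7 = 28.6% → Bayview
Mild: Bayview 4/5 = 80.0%, Memorial 48/78 = 61.5% → Bayview
Overall: Bayview 71/161 = 44.1%, Memorial 65/125 = 52.0% → Memorial
Bayview wins each case group but Memorial wins overall — the comparison reverses. Bayview's patients skew toward critical, which has a lower base rate.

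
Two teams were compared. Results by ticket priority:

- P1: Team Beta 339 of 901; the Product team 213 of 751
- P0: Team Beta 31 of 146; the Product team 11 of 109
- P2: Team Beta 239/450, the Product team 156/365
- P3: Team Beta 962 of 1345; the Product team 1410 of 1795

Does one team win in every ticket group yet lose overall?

No

P1: Team Beta 339/901 = 37.6%, the Product team 213/751 = 28.4% → Team Beta
P0: Team Beta 31/146 = 21.2%, the Product team 11/109 = 10.1% → Team Beta
P2: Team Beta 239/450 = 53.1%, the Product team 156/365 = 42.7% → Team Beta
P3: Team Beta 962/1345 = 71.5%, the Product team 1410/1795 = 78.6% → the Product team
Overall: Team Beta 1571/2842 = 55.3%, the Product team 1790/3020 = 59.3% → the Product team
Neither sweeps: Team Beta wins 3 of 4 groups, the Product team wins 1. The Product team wins overall but not every group — no Simpson reversal.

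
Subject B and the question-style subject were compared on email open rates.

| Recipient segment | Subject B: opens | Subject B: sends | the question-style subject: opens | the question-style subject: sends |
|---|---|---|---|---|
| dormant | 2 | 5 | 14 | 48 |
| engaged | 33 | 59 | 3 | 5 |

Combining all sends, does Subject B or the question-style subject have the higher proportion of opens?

Dormant: Subject B 2/5 = 40.0%, the question-style subject 14/48 = 29.2% → Subject B
Engaged: Subject B 33/59 = 55.9%, the question-style subject 3/5 = 60.0% → the question-style subject
Overall: Subject B 35/64 = 54.7%, the question-style subject 17/53 = 32.1% → Subject B
(Neither sweeps every recipient group, but Subject B has the higher pooled rate.)

Subject B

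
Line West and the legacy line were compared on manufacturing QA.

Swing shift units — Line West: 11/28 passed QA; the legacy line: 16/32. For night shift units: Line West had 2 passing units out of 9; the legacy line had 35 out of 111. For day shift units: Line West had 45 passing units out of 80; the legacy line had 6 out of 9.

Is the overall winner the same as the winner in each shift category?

Swing shift: Line West 11/28 = 39.3%, the legacy line 16/32 = 50.0% → the legacy line
Night shift: Line West 2/9 = 22.2%, the legacy line 35/111 = 31.5% → the legacy line
Day shift: Line West 45/80 = 56.2%, the legacy line 6/9 = 66.7% → the legacy line
Overall: Line West 58/117 = 49.6%, the legacy line 57/152 = 37.5% → Line West
The legacy line wins each shift group but Line West wins overall — the comparison reverses. The legacy line's units skew toward night shift, which has a lower base rate.

No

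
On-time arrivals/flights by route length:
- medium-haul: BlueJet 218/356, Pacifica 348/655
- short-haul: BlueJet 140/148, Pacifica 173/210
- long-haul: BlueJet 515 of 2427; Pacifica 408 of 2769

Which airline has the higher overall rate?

BlueJet

Medium-haul: BlueJet 218/356 = 61.2%, Pacifica 348/655 = 53.1% → BlueJet
Short-haul: BlueJet 140/148 = 94.6%, Pacifica 173/210 = 82.4% → BlueJet
Long-haul: BlueJet 515/2427 = 21.2%, Pacifica 408/2769 = 14.7% → BlueJet
Overall: BlueJet 873/2931 = 29.8%, Pacifica 929/3634 = 25.6% → BlueJet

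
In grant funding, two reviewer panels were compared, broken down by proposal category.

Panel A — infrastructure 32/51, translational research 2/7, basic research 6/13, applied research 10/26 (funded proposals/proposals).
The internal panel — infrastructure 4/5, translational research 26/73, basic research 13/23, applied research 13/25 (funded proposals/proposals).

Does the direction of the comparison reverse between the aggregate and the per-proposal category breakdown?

Yes

Infrastructure: Panel A 32/51 = 62.7%, the internal panel 4/5 = 80.0% → the internal panel
Translational research: Panel A 2/7 = 28.6%, the internal panel 26/73 = 35.6% → the internal panel
Basic research: Panel A 6/13 = 46.2%, the internal panel 13/23 = 56.5% → the internal panel
Applied research: Panel A 10/26 = 38.5%, the internal panel 13/25 = 52.0% → the internal panel
Overall: Panel A 50/97 = 51.5%, the internal panel 56/126 = 44.4% → Panel A
The internal panel wins each proposal group but Panel A wins overall — the comparison reverses. The internal panel's proposals skew toward translational research, which has a lower base rate.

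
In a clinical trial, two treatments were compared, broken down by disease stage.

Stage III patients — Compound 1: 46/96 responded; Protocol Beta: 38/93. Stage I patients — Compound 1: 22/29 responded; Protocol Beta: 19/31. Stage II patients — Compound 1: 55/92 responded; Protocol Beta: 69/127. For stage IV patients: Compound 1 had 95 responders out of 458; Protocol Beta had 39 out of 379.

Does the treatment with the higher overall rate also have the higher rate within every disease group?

Stage III: Compound 1 46/96 = 47.9%, Protocol Beta 38/93 = 40.9% → Compound 1
Stage I: Compound 1 22/29 = 75.9%, Protocol Beta 19/31 = 61.3% → Compound 1
Stage II: Compound 1 55/92 = 59.8%, Protocol Beta 69/127 = 54.3% → Compound 1
Stage IV: Compound 1 95/458 = 20.7%, Protocol Beta 39/379 = 10.3% → Compound 1
Overall: Compound 1 218/675 = 32.3%, Protocol Beta 165/630 = 26.2% → Compound 1
Compound 1 wins overall and in every disease group — no reversal.

Yes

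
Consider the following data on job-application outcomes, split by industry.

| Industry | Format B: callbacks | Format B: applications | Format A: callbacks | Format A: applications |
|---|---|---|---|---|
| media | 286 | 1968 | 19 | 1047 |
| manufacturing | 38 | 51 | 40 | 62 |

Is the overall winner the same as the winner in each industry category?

Media: Format B 286/1968 = 14.5%, Format A 19/1047 = 1.8% → Format B
Manufacturing: Format B 38/51 = 74.5%, Format A 40/62 = 64.5% → Format B
Overall: Format B 324/2019 = 16.0%, Format A 59/1109 = 5.3% → Format B
Format B wins overall and in every industry group — no reversal.

Yes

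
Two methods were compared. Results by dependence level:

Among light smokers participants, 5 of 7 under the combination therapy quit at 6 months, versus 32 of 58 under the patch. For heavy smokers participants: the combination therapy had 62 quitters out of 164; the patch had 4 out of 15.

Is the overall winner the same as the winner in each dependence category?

Light smokers: the combination therapy 5/7 = 71.4%, the patch 32/58 = 55.2% → the combination therapy
Heavy smokers: the combination therapy 62/164 = 37.8%, the patch 4/15 = 26.7% → the combination therapy
Overall: the combination therapy 67/171 = 39.2%, the patch 36/73 = 49.3% → the patch
The combination therapy wins each dependence group but the patch wins overall — the comparison reverses. The combination therapy's participants skew toward heavy smokers, which has a lower base rate.

No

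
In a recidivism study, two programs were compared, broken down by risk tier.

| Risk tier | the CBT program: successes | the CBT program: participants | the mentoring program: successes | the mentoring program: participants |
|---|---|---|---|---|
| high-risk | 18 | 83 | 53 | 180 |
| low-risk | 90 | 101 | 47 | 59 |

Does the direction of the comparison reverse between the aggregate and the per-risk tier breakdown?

No

High-risk: the CBT program 18/83 = 21.7%, the mentoring program 53/180 = 29.4% → the mentoring program
Low-risk: the CBT program 90/101 = 89.1%, the mentoring program 47/59 = 79.7% → the CBT program
Overall: the CBT program 108/184 = 58.7%, the mentoring program 100/239 = 41.8% → the CBT program
Neither sweeps: the CBT program wins 1 of 2 groups, the mentoring program wins 1. The CBT program wins overall but not every group — no Simpson reversal.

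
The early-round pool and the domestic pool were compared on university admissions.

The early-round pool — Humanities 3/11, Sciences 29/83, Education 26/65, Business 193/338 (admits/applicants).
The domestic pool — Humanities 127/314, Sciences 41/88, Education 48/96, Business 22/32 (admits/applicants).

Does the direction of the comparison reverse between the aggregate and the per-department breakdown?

Yes

Humanities: the early-round pool 3/11 = 27.3%, the domestic pool 127/314 = 40.4% → the domestic pool
Sciences: the early-round pool 29/83 = 34.9%, the domestic pool 41/88 = 46.6% → the domestic pool
Education: the early-round pool 26/65 = 40.0%, the domestic pool 48/96 = 50.0% → the domestic pool
Business: the early-round pool 193/338 = 57.1%, the domestic pool 22/32 = 68.8% → the domestic pool
Overall: the early-round pool 251/497 = 50.5%, the domestic pool 238/530 = 44.9% → the early-round pool
The domestic pool wins each department group but the early-round pool wins overall — the comparison reverses. The domestic pool's applicants skew toward Humanities, which has a lower base rate.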